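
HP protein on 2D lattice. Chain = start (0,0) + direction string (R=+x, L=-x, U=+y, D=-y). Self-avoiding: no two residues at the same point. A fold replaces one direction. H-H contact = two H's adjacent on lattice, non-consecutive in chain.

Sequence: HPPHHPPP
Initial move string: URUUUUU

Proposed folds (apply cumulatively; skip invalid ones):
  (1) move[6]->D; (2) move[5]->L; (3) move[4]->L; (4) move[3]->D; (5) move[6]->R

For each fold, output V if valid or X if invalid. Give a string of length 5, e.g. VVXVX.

Answer: XVVXX

Derivation:
Initial: URUUUUU -> [(0, 0), (0, 1), (1, 1), (1, 2), (1, 3), (1, 4), (1, 5), (1, 6)]
Fold 1: move[6]->D => URUUUUD INVALID (collision), skipped
Fold 2: move[5]->L => URUUULU VALID
Fold 3: move[4]->L => URUULLU VALID
Fold 4: move[3]->D => URUDLLU INVALID (collision), skipped
Fold 5: move[6]->R => URUULLR INVALID (collision), skipped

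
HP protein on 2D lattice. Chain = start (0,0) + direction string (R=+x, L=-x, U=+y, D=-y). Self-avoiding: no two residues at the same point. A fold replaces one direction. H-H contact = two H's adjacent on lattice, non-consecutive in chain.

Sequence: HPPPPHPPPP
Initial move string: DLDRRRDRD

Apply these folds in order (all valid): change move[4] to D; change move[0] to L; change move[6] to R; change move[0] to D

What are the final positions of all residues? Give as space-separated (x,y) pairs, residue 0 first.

Answer: (0,0) (0,-1) (-1,-1) (-1,-2) (0,-2) (0,-3) (1,-3) (2,-3) (3,-3) (3,-4)

Derivation:
Initial moves: DLDRRRDRD
Fold: move[4]->D => DLDRDRDRD (positions: [(0, 0), (0, -1), (-1, -1), (-1, -2), (0, -2), (0, -3), (1, -3), (1, -4), (2, -4), (2, -5)])
Fold: move[0]->L => LLDRDRDRD (positions: [(0, 0), (-1, 0), (-2, 0), (-2, -1), (-1, -1), (-1, -2), (0, -2), (0, -3), (1, -3), (1, -4)])
Fold: move[6]->R => LLDRDRRRD (positions: [(0, 0), (-1, 0), (-2, 0), (-2, -1), (-1, -1), (-1, -2), (0, -2), (1, -2), (2, -2), (2, -3)])
Fold: move[0]->D => DLDRDRRRD (positions: [(0, 0), (0, -1), (-1, -1), (-1, -2), (0, -2), (0, -3), (1, -3), (2, -3), (3, -3), (3, -4)])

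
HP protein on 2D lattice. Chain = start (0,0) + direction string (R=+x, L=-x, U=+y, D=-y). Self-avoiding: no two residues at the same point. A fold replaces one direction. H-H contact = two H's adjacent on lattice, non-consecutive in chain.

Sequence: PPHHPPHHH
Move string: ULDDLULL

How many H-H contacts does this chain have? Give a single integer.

Answer: 1

Derivation:
Positions: [(0, 0), (0, 1), (-1, 1), (-1, 0), (-1, -1), (-2, -1), (-2, 0), (-3, 0), (-4, 0)]
H-H contact: residue 3 @(-1,0) - residue 6 @(-2, 0)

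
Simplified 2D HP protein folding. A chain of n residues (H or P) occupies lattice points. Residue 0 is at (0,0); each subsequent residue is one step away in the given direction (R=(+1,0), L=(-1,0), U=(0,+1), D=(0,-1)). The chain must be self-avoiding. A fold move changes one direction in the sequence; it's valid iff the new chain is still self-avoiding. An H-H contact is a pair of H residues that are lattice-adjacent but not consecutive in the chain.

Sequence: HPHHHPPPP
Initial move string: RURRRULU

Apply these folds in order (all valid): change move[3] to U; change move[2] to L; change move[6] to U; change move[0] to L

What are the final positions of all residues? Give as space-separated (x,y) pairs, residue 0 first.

Initial moves: RURRRULU
Fold: move[3]->U => RURURULU (positions: [(0, 0), (1, 0), (1, 1), (2, 1), (2, 2), (3, 2), (3, 3), (2, 3), (2, 4)])
Fold: move[2]->L => RULURULU (positions: [(0, 0), (1, 0), (1, 1), (0, 1), (0, 2), (1, 2), (1, 3), (0, 3), (0, 4)])
Fold: move[6]->U => RULURUUU (positions: [(0, 0), (1, 0), (1, 1), (0, 1), (0, 2), (1, 2), (1, 3), (1, 4), (1, 5)])
Fold: move[0]->L => LULURUUU (positions: [(0, 0), (-1, 0), (-1, 1), (-2, 1), (-2, 2), (-1, 2), (-1, 3), (-1, 4), (-1, 5)])

Answer: (0,0) (-1,0) (-1,1) (-2,1) (-2,2) (-1,2) (-1,3) (-1,4) (-1,5)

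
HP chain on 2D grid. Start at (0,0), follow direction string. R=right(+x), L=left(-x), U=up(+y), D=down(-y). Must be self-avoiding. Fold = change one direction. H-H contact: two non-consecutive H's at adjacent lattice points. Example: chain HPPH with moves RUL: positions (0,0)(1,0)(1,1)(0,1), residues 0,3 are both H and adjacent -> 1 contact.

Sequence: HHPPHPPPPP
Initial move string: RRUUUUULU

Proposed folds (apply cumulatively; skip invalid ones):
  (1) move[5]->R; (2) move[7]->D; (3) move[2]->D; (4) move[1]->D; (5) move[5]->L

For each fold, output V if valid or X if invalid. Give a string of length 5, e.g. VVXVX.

Answer: VXXXV

Derivation:
Initial: RRUUUUULU -> [(0, 0), (1, 0), (2, 0), (2, 1), (2, 2), (2, 3), (2, 4), (2, 5), (1, 5), (1, 6)]
Fold 1: move[5]->R => RRUUURULU VALID
Fold 2: move[7]->D => RRUUURUDU INVALID (collision), skipped
Fold 3: move[2]->D => RRDUURULU INVALID (collision), skipped
Fold 4: move[1]->D => RDUUURULU INVALID (collision), skipped
Fold 5: move[5]->L => RRUUULULU VALID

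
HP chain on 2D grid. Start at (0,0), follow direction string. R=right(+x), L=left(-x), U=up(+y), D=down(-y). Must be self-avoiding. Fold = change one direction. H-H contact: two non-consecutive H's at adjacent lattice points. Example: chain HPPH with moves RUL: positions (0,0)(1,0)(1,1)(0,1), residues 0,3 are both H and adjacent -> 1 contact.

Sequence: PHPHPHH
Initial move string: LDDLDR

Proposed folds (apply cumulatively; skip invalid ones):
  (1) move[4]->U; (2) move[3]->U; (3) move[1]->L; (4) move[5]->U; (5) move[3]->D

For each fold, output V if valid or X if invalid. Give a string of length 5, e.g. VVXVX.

Answer: XXVXV

Derivation:
Initial: LDDLDR -> [(0, 0), (-1, 0), (-1, -1), (-1, -2), (-2, -2), (-2, -3), (-1, -3)]
Fold 1: move[4]->U => LDDLUR INVALID (collision), skipped
Fold 2: move[3]->U => LDDUDR INVALID (collision), skipped
Fold 3: move[1]->L => LLDLDR VALID
Fold 4: move[5]->U => LLDLDU INVALID (collision), skipped
Fold 5: move[3]->D => LLDDDR VALID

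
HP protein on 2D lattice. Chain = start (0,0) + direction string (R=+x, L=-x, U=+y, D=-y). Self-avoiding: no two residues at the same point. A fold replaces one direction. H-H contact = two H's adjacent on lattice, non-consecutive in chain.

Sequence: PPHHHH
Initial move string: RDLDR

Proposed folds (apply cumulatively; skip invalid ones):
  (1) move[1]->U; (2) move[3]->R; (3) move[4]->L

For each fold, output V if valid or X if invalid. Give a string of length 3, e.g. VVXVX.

Initial: RDLDR -> [(0, 0), (1, 0), (1, -1), (0, -1), (0, -2), (1, -2)]
Fold 1: move[1]->U => RULDR INVALID (collision), skipped
Fold 2: move[3]->R => RDLRR INVALID (collision), skipped
Fold 3: move[4]->L => RDLDL VALID

Answer: XXV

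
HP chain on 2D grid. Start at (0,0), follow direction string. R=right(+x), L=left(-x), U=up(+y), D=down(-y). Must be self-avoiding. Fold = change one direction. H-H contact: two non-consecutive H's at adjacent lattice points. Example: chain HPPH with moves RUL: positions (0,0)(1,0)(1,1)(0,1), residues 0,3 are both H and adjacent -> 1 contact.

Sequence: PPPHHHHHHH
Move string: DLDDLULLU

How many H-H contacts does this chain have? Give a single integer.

Answer: 1

Derivation:
Positions: [(0, 0), (0, -1), (-1, -1), (-1, -2), (-1, -3), (-2, -3), (-2, -2), (-3, -2), (-4, -2), (-4, -1)]
H-H contact: residue 3 @(-1,-2) - residue 6 @(-2, -2)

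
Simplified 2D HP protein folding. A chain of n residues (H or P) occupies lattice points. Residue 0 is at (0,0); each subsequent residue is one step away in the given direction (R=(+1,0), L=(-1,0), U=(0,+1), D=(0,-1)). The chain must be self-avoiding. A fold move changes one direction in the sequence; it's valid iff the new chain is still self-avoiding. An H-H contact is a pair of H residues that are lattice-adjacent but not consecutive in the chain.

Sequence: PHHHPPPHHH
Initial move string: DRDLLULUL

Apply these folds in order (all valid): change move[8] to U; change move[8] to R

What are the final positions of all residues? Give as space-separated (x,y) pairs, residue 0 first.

Answer: (0,0) (0,-1) (1,-1) (1,-2) (0,-2) (-1,-2) (-1,-1) (-2,-1) (-2,0) (-1,0)

Derivation:
Initial moves: DRDLLULUL
Fold: move[8]->U => DRDLLULUU (positions: [(0, 0), (0, -1), (1, -1), (1, -2), (0, -2), (-1, -2), (-1, -1), (-2, -1), (-2, 0), (-2, 1)])
Fold: move[8]->R => DRDLLULUR (positions: [(0, 0), (0, -1), (1, -1), (1, -2), (0, -2), (-1, -2), (-1, -1), (-2, -1), (-2, 0), (-1, 0)])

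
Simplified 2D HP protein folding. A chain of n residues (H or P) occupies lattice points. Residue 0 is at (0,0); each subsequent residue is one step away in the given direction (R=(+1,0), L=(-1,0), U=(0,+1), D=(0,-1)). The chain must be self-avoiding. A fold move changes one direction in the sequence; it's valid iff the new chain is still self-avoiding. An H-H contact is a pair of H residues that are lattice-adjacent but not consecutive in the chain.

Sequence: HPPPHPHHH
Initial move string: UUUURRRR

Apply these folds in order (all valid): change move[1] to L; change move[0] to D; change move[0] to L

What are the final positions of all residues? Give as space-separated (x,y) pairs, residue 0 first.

Initial moves: UUUURRRR
Fold: move[1]->L => ULUURRRR (positions: [(0, 0), (0, 1), (-1, 1), (-1, 2), (-1, 3), (0, 3), (1, 3), (2, 3), (3, 3)])
Fold: move[0]->D => DLUURRRR (positions: [(0, 0), (0, -1), (-1, -1), (-1, 0), (-1, 1), (0, 1), (1, 1), (2, 1), (3, 1)])
Fold: move[0]->L => LLUURRRR (positions: [(0, 0), (-1, 0), (-2, 0), (-2, 1), (-2, 2), (-1, 2), (0, 2), (1, 2), (2, 2)])

Answer: (0,0) (-1,0) (-2,0) (-2,1) (-2,2) (-1,2) (0,2) (1,2) (2,2)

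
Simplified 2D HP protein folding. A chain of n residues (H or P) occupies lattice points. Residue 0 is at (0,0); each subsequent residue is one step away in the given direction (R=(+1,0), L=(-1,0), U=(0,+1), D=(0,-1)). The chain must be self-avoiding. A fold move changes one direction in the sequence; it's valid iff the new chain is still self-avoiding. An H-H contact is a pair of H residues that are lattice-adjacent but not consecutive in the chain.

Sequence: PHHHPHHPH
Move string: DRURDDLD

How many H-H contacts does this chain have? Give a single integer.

Positions: [(0, 0), (0, -1), (1, -1), (1, 0), (2, 0), (2, -1), (2, -2), (1, -2), (1, -3)]
H-H contact: residue 2 @(1,-1) - residue 5 @(2, -1)

Answer: 1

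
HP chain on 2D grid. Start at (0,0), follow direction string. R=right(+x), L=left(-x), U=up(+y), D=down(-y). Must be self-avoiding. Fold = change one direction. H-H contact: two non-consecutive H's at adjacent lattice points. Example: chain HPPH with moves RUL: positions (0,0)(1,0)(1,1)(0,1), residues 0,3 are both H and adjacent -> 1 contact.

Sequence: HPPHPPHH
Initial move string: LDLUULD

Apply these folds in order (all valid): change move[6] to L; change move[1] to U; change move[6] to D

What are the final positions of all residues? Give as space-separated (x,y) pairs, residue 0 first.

Answer: (0,0) (-1,0) (-1,1) (-2,1) (-2,2) (-2,3) (-3,3) (-3,2)

Derivation:
Initial moves: LDLUULD
Fold: move[6]->L => LDLUULL (positions: [(0, 0), (-1, 0), (-1, -1), (-2, -1), (-2, 0), (-2, 1), (-3, 1), (-4, 1)])
Fold: move[1]->U => LULUULL (positions: [(0, 0), (-1, 0), (-1, 1), (-2, 1), (-2, 2), (-2, 3), (-3, 3), (-4, 3)])
Fold: move[6]->D => LULUULD (positions: [(0, 0), (-1, 0), (-1, 1), (-2, 1), (-2, 2), (-2, 3), (-3, 3), (-3, 2)])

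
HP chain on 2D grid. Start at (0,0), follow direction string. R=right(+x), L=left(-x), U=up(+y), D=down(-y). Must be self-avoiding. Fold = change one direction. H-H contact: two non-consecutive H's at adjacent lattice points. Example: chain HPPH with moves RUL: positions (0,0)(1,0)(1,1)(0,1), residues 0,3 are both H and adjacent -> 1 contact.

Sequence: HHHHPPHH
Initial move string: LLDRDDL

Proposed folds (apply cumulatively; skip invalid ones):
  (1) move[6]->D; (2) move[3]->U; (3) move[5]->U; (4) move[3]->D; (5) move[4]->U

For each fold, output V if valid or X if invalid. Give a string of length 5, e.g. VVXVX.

Initial: LLDRDDL -> [(0, 0), (-1, 0), (-2, 0), (-2, -1), (-1, -1), (-1, -2), (-1, -3), (-2, -3)]
Fold 1: move[6]->D => LLDRDDD VALID
Fold 2: move[3]->U => LLDUDDD INVALID (collision), skipped
Fold 3: move[5]->U => LLDRDUD INVALID (collision), skipped
Fold 4: move[3]->D => LLDDDDD VALID
Fold 5: move[4]->U => LLDDUDD INVALID (collision), skipped

Answer: VXXVX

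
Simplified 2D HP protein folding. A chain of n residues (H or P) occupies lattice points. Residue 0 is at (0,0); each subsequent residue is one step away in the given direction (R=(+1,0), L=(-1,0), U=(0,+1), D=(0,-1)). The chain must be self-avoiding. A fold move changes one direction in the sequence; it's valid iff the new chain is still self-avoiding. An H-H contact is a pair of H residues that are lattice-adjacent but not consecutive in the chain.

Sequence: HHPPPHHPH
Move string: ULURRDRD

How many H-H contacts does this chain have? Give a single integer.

Answer: 1

Derivation:
Positions: [(0, 0), (0, 1), (-1, 1), (-1, 2), (0, 2), (1, 2), (1, 1), (2, 1), (2, 0)]
H-H contact: residue 1 @(0,1) - residue 6 @(1, 1)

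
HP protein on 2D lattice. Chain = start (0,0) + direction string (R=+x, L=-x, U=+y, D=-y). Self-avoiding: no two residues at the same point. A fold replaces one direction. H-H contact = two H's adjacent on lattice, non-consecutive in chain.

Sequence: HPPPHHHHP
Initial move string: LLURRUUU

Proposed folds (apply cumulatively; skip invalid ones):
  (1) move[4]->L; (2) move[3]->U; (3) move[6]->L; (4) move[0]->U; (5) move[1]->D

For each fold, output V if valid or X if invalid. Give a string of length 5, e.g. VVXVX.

Answer: XVVVX

Derivation:
Initial: LLURRUUU -> [(0, 0), (-1, 0), (-2, 0), (-2, 1), (-1, 1), (0, 1), (0, 2), (0, 3), (0, 4)]
Fold 1: move[4]->L => LLURLUUU INVALID (collision), skipped
Fold 2: move[3]->U => LLUURUUU VALID
Fold 3: move[6]->L => LLUURULU VALID
Fold 4: move[0]->U => ULUURULU VALID
Fold 5: move[1]->D => UDUURULU INVALID (collision), skipped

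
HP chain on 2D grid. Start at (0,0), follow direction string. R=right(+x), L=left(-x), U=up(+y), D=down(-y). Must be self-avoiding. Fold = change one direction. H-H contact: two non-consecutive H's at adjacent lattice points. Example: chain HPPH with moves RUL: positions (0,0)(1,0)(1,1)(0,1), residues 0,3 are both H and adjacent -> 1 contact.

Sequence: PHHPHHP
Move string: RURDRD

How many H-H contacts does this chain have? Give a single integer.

Answer: 1

Derivation:
Positions: [(0, 0), (1, 0), (1, 1), (2, 1), (2, 0), (3, 0), (3, -1)]
H-H contact: residue 1 @(1,0) - residue 4 @(2, 0)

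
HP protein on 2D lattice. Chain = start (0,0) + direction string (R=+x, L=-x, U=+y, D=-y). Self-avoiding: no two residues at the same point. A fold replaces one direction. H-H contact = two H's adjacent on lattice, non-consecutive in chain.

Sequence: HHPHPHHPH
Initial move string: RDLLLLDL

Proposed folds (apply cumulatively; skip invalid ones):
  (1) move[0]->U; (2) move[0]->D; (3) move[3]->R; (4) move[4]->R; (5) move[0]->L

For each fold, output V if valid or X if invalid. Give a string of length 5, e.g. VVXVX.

Answer: XVXXV

Derivation:
Initial: RDLLLLDL -> [(0, 0), (1, 0), (1, -1), (0, -1), (-1, -1), (-2, -1), (-3, -1), (-3, -2), (-4, -2)]
Fold 1: move[0]->U => UDLLLLDL INVALID (collision), skipped
Fold 2: move[0]->D => DDLLLLDL VALID
Fold 3: move[3]->R => DDLRLLDL INVALID (collision), skipped
Fold 4: move[4]->R => DDLLRLDL INVALID (collision), skipped
Fold 5: move[0]->L => LDLLLLDL VALID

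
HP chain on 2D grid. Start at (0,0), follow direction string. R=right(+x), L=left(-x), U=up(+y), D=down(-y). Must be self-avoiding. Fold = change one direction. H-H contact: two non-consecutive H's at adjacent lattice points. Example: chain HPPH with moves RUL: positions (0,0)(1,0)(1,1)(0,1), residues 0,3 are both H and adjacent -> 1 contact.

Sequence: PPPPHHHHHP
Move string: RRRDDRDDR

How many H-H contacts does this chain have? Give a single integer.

Positions: [(0, 0), (1, 0), (2, 0), (3, 0), (3, -1), (3, -2), (4, -2), (4, -3), (4, -4), (5, -4)]
No H-H contacts found.

Answer: 0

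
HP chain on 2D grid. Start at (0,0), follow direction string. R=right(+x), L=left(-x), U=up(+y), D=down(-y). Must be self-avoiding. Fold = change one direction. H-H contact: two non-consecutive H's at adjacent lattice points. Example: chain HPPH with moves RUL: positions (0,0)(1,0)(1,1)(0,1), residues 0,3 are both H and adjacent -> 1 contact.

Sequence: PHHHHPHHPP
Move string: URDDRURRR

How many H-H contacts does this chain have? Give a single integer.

Answer: 1

Derivation:
Positions: [(0, 0), (0, 1), (1, 1), (1, 0), (1, -1), (2, -1), (2, 0), (3, 0), (4, 0), (5, 0)]
H-H contact: residue 3 @(1,0) - residue 6 @(2, 0)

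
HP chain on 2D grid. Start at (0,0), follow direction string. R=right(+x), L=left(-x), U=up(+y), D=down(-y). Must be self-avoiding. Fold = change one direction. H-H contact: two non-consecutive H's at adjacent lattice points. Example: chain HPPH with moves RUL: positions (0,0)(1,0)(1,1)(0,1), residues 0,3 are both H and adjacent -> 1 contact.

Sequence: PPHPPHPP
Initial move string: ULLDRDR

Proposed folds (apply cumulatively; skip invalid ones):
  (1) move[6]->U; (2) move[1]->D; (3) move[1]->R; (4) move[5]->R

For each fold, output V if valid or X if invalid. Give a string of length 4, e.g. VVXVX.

Answer: XXXX

Derivation:
Initial: ULLDRDR -> [(0, 0), (0, 1), (-1, 1), (-2, 1), (-2, 0), (-1, 0), (-1, -1), (0, -1)]
Fold 1: move[6]->U => ULLDRDU INVALID (collision), skipped
Fold 2: move[1]->D => UDLDRDR INVALID (collision), skipped
Fold 3: move[1]->R => URLDRDR INVALID (collision), skipped
Fold 4: move[5]->R => ULLDRRR INVALID (collision), skipped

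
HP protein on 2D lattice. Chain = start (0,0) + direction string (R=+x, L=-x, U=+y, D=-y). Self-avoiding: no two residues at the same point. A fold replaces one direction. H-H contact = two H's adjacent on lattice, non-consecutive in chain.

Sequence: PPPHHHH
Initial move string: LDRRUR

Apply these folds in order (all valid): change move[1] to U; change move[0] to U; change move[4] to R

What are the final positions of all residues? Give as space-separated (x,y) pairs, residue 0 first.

Answer: (0,0) (0,1) (0,2) (1,2) (2,2) (3,2) (4,2)

Derivation:
Initial moves: LDRRUR
Fold: move[1]->U => LURRUR (positions: [(0, 0), (-1, 0), (-1, 1), (0, 1), (1, 1), (1, 2), (2, 2)])
Fold: move[0]->U => UURRUR (positions: [(0, 0), (0, 1), (0, 2), (1, 2), (2, 2), (2, 3), (3, 3)])
Fold: move[4]->R => UURRRR (positions: [(0, 0), (0, 1), (0, 2), (1, 2), (2, 2), (3, 2), (4, 2)])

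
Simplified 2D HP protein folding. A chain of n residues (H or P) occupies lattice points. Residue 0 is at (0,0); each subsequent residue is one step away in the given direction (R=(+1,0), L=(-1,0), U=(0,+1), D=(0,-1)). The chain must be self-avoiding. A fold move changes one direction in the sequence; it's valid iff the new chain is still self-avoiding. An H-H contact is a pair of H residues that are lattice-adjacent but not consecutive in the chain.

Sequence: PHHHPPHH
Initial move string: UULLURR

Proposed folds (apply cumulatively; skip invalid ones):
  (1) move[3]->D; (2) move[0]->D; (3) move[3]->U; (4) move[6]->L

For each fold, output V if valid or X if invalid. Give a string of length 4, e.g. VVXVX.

Initial: UULLURR -> [(0, 0), (0, 1), (0, 2), (-1, 2), (-2, 2), (-2, 3), (-1, 3), (0, 3)]
Fold 1: move[3]->D => UULDURR INVALID (collision), skipped
Fold 2: move[0]->D => DULLURR INVALID (collision), skipped
Fold 3: move[3]->U => UULUURR VALID
Fold 4: move[6]->L => UULUURL INVALID (collision), skipped

Answer: XXVX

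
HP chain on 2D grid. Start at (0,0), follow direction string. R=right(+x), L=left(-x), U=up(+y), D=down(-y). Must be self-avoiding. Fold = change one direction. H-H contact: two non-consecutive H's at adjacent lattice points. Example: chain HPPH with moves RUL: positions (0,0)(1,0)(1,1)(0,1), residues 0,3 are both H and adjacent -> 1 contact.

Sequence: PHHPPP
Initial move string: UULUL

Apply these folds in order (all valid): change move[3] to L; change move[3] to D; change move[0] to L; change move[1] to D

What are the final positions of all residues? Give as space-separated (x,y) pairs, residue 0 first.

Answer: (0,0) (-1,0) (-1,-1) (-2,-1) (-2,-2) (-3,-2)

Derivation:
Initial moves: UULUL
Fold: move[3]->L => UULLL (positions: [(0, 0), (0, 1), (0, 2), (-1, 2), (-2, 2), (-3, 2)])
Fold: move[3]->D => UULDL (positions: [(0, 0), (0, 1), (0, 2), (-1, 2), (-1, 1), (-2, 1)])
Fold: move[0]->L => LULDL (positions: [(0, 0), (-1, 0), (-1, 1), (-2, 1), (-2, 0), (-3, 0)])
Fold: move[1]->D => LDLDL (positions: [(0, 0), (-1, 0), (-1, -1), (-2, -1), (-2, -2), (-3, -2)])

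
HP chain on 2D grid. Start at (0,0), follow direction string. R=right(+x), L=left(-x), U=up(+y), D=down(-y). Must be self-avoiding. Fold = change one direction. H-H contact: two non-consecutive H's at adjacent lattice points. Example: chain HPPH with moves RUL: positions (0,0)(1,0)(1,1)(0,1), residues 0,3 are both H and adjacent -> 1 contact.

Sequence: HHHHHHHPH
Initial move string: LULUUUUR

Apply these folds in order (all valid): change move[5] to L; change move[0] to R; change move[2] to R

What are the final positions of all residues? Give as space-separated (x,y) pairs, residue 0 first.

Answer: (0,0) (1,0) (1,1) (2,1) (2,2) (2,3) (1,3) (1,4) (2,4)

Derivation:
Initial moves: LULUUUUR
Fold: move[5]->L => LULUULUR (positions: [(0, 0), (-1, 0), (-1, 1), (-2, 1), (-2, 2), (-2, 3), (-3, 3), (-3, 4), (-2, 4)])
Fold: move[0]->R => RULUULUR (positions: [(0, 0), (1, 0), (1, 1), (0, 1), (0, 2), (0, 3), (-1, 3), (-1, 4), (0, 4)])
Fold: move[2]->R => RURUULUR (positions: [(0, 0), (1, 0), (1, 1), (2, 1), (2, 2), (2, 3), (1, 3), (1, 4), (2, 4)])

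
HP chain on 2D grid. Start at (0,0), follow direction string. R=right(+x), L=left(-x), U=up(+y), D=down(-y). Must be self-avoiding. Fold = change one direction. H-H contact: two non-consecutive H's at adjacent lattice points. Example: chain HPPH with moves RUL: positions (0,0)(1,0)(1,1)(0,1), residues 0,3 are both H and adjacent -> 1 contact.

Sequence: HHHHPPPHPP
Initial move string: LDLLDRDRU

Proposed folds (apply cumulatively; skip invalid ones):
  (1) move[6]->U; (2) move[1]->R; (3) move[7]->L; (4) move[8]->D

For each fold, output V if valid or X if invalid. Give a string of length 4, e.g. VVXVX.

Initial: LDLLDRDRU -> [(0, 0), (-1, 0), (-1, -1), (-2, -1), (-3, -1), (-3, -2), (-2, -2), (-2, -3), (-1, -3), (-1, -2)]
Fold 1: move[6]->U => LDLLDRURU INVALID (collision), skipped
Fold 2: move[1]->R => LRLLDRDRU INVALID (collision), skipped
Fold 3: move[7]->L => LDLLDRDLU INVALID (collision), skipped
Fold 4: move[8]->D => LDLLDRDRD VALID

Answer: XXXV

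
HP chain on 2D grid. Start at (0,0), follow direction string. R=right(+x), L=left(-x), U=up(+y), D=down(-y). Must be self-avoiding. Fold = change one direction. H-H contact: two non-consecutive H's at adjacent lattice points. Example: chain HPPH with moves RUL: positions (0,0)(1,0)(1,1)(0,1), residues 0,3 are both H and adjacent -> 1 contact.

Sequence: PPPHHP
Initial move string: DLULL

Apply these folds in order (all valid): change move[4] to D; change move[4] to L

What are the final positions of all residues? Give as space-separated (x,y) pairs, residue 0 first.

Answer: (0,0) (0,-1) (-1,-1) (-1,0) (-2,0) (-3,0)

Derivation:
Initial moves: DLULL
Fold: move[4]->D => DLULD (positions: [(0, 0), (0, -1), (-1, -1), (-1, 0), (-2, 0), (-2, -1)])
Fold: move[4]->L => DLULL (positions: [(0, 0), (0, -1), (-1, -1), (-1, 0), (-2, 0), (-3, 0)])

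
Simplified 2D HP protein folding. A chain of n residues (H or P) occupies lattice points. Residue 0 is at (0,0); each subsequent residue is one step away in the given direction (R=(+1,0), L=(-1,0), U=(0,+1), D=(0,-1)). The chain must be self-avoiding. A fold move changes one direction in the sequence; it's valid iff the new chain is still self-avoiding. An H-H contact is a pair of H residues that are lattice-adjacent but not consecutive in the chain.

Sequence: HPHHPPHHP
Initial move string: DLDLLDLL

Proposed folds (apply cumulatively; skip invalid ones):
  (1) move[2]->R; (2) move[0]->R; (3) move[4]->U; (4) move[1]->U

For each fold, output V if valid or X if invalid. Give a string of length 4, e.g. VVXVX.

Answer: XXXX

Derivation:
Initial: DLDLLDLL -> [(0, 0), (0, -1), (-1, -1), (-1, -2), (-2, -2), (-3, -2), (-3, -3), (-4, -3), (-5, -3)]
Fold 1: move[2]->R => DLRLLDLL INVALID (collision), skipped
Fold 2: move[0]->R => RLDLLDLL INVALID (collision), skipped
Fold 3: move[4]->U => DLDLUDLL INVALID (collision), skipped
Fold 4: move[1]->U => DUDLLDLL INVALID (collision), skipped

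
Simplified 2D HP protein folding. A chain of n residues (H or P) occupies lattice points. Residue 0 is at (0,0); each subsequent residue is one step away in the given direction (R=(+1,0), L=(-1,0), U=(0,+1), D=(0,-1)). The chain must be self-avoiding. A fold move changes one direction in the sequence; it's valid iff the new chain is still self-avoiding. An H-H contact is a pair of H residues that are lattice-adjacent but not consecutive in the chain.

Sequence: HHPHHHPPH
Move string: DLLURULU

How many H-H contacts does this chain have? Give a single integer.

Positions: [(0, 0), (0, -1), (-1, -1), (-2, -1), (-2, 0), (-1, 0), (-1, 1), (-2, 1), (-2, 2)]
H-H contact: residue 0 @(0,0) - residue 5 @(-1, 0)

Answer: 1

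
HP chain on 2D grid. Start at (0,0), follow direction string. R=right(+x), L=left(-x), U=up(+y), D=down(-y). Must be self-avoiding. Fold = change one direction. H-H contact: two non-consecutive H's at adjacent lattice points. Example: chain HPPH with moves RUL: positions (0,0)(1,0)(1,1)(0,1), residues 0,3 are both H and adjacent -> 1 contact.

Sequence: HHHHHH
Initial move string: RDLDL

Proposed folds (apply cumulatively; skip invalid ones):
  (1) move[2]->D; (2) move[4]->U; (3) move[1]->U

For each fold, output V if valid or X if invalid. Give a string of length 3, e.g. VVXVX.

Answer: VXX

Derivation:
Initial: RDLDL -> [(0, 0), (1, 0), (1, -1), (0, -1), (0, -2), (-1, -2)]
Fold 1: move[2]->D => RDDDL VALID
Fold 2: move[4]->U => RDDDU INVALID (collision), skipped
Fold 3: move[1]->U => RUDDL INVALID (collision), skipped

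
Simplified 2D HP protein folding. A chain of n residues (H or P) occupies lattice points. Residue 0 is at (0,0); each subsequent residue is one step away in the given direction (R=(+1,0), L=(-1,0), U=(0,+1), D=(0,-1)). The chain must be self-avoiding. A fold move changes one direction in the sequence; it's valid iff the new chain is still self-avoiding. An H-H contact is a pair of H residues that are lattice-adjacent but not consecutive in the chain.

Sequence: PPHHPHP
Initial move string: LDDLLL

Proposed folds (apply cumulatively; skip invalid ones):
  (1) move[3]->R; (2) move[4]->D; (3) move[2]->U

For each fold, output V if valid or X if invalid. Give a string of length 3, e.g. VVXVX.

Answer: XVX

Derivation:
Initial: LDDLLL -> [(0, 0), (-1, 0), (-1, -1), (-1, -2), (-2, -2), (-3, -2), (-4, -2)]
Fold 1: move[3]->R => LDDRLL INVALID (collision), skipped
Fold 2: move[4]->D => LDDLDL VALID
Fold 3: move[2]->U => LDULDL INVALID (collision), skipped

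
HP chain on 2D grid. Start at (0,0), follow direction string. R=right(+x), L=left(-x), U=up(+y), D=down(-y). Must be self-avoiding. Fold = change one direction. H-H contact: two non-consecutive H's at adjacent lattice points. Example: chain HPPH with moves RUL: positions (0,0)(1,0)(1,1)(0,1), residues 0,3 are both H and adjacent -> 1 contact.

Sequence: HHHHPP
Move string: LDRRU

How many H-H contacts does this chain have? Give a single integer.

Answer: 1

Derivation:
Positions: [(0, 0), (-1, 0), (-1, -1), (0, -1), (1, -1), (1, 0)]
H-H contact: residue 0 @(0,0) - residue 3 @(0, -1)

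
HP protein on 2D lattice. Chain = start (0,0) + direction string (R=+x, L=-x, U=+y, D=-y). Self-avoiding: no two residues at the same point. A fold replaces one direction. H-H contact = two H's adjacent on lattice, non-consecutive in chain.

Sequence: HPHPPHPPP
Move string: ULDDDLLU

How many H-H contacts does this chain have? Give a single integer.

Answer: 0

Derivation:
Positions: [(0, 0), (0, 1), (-1, 1), (-1, 0), (-1, -1), (-1, -2), (-2, -2), (-3, -2), (-3, -1)]
No H-H contacts found.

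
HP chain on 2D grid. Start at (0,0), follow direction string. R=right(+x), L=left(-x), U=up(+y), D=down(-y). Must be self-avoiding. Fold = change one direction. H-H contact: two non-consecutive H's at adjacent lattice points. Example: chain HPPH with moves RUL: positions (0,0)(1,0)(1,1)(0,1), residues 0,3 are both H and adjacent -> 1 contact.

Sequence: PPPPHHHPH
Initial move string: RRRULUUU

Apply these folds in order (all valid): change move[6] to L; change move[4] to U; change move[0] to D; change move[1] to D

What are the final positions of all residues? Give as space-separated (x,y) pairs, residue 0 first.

Answer: (0,0) (0,-1) (0,-2) (1,-2) (1,-1) (1,0) (1,1) (0,1) (0,2)

Derivation:
Initial moves: RRRULUUU
Fold: move[6]->L => RRRULULU (positions: [(0, 0), (1, 0), (2, 0), (3, 0), (3, 1), (2, 1), (2, 2), (1, 2), (1, 3)])
Fold: move[4]->U => RRRUUULU (positions: [(0, 0), (1, 0), (2, 0), (3, 0), (3, 1), (3, 2), (3, 3), (2, 3), (2, 4)])
Fold: move[0]->D => DRRUUULU (positions: [(0, 0), (0, -1), (1, -1), (2, -1), (2, 0), (2, 1), (2, 2), (1, 2), (1, 3)])
Fold: move[1]->D => DDRUUULU (positions: [(0, 0), (0, -1), (0, -2), (1, -2), (1, -1), (1, 0), (1, 1), (0, 1), (0, 2)])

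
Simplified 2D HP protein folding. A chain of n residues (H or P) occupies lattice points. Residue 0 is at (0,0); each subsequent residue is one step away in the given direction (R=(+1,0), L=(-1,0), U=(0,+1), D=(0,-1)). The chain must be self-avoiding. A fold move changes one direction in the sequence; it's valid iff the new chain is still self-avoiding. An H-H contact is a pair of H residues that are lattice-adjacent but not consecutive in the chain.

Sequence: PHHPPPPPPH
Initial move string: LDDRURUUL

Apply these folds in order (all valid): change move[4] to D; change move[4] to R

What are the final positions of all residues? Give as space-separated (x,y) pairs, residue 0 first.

Answer: (0,0) (-1,0) (-1,-1) (-1,-2) (0,-2) (1,-2) (2,-2) (2,-1) (2,0) (1,0)

Derivation:
Initial moves: LDDRURUUL
Fold: move[4]->D => LDDRDRUUL (positions: [(0, 0), (-1, 0), (-1, -1), (-1, -2), (0, -2), (0, -3), (1, -3), (1, -2), (1, -1), (0, -1)])
Fold: move[4]->R => LDDRRRUUL (positions: [(0, 0), (-1, 0), (-1, -1), (-1, -2), (0, -2), (1, -2), (2, -2), (2, -1), (2, 0), (1, 0)])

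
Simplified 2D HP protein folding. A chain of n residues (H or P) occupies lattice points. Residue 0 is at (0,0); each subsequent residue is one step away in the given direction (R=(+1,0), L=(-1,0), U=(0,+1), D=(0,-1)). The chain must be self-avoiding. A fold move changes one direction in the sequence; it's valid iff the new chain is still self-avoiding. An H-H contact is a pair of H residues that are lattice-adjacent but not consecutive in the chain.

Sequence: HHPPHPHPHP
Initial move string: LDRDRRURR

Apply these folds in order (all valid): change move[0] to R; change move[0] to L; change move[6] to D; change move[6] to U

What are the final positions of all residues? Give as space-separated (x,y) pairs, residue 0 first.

Answer: (0,0) (-1,0) (-1,-1) (0,-1) (0,-2) (1,-2) (2,-2) (2,-1) (3,-1) (4,-1)

Derivation:
Initial moves: LDRDRRURR
Fold: move[0]->R => RDRDRRURR (positions: [(0, 0), (1, 0), (1, -1), (2, -1), (2, -2), (3, -2), (4, -2), (4, -1), (5, -1), (6, -1)])
Fold: move[0]->L => LDRDRRURR (positions: [(0, 0), (-1, 0), (-1, -1), (0, -1), (0, -2), (1, -2), (2, -2), (2, -1), (3, -1), (4, -1)])
Fold: move[6]->D => LDRDRRDRR (positions: [(0, 0), (-1, 0), (-1, -1), (0, -1), (0, -2), (1, -2), (2, -2), (2, -3), (3, -3), (4, -3)])
Fold: move[6]->U => LDRDRRURR (positions: [(0, 0), (-1, 0), (-1, -1), (0, -1), (0, -2), (1, -2), (2, -2), (2, -1), (3, -1), (4, -1)])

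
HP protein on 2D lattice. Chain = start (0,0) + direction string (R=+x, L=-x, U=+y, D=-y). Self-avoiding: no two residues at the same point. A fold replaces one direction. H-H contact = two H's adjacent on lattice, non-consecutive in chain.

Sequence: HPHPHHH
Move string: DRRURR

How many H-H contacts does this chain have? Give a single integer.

Positions: [(0, 0), (0, -1), (1, -1), (2, -1), (2, 0), (3, 0), (4, 0)]
No H-H contacts found.

Answer: 0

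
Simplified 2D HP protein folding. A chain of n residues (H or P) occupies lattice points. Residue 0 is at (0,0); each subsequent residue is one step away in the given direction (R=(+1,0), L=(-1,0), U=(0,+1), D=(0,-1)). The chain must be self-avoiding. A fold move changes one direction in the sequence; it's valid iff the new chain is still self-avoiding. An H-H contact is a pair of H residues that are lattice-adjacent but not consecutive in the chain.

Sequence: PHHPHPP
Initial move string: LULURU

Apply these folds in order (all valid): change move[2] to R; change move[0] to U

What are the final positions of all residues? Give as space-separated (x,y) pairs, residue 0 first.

Initial moves: LULURU
Fold: move[2]->R => LURURU (positions: [(0, 0), (-1, 0), (-1, 1), (0, 1), (0, 2), (1, 2), (1, 3)])
Fold: move[0]->U => UURURU (positions: [(0, 0), (0, 1), (0, 2), (1, 2), (1, 3), (2, 3), (2, 4)])

Answer: (0,0) (0,1) (0,2) (1,2) (1,3) (2,3) (2,4)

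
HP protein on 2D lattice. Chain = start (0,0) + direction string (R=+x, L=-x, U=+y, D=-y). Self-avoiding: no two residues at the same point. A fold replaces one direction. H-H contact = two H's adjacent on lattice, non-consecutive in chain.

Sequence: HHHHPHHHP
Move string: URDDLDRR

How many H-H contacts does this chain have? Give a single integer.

Positions: [(0, 0), (0, 1), (1, 1), (1, 0), (1, -1), (0, -1), (0, -2), (1, -2), (2, -2)]
H-H contact: residue 0 @(0,0) - residue 3 @(1, 0)
H-H contact: residue 0 @(0,0) - residue 5 @(0, -1)

Answer: 2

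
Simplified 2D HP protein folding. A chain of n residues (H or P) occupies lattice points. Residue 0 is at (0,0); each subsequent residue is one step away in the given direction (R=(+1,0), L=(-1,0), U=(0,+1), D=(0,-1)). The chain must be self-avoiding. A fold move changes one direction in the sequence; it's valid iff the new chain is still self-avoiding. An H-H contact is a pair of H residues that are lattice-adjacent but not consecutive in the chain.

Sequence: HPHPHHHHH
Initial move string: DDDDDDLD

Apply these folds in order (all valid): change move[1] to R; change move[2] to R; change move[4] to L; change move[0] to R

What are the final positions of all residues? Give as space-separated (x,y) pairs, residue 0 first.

Initial moves: DDDDDDLD
Fold: move[1]->R => DRDDDDLD (positions: [(0, 0), (0, -1), (1, -1), (1, -2), (1, -3), (1, -4), (1, -5), (0, -5), (0, -6)])
Fold: move[2]->R => DRRDDDLD (positions: [(0, 0), (0, -1), (1, -1), (2, -1), (2, -2), (2, -3), (2, -4), (1, -4), (1, -5)])
Fold: move[4]->L => DRRDLDLD (positions: [(0, 0), (0, -1), (1, -1), (2, -1), (2, -2), (1, -2), (1, -3), (0, -3), (0, -4)])
Fold: move[0]->R => RRRDLDLD (positions: [(0, 0), (1, 0), (2, 0), (3, 0), (3, -1), (2, -1), (2, -2), (1, -2), (1, -3)])

Answer: (0,0) (1,0) (2,0) (3,0) (3,-1) (2,-1) (2,-2) (1,-2) (1,-3)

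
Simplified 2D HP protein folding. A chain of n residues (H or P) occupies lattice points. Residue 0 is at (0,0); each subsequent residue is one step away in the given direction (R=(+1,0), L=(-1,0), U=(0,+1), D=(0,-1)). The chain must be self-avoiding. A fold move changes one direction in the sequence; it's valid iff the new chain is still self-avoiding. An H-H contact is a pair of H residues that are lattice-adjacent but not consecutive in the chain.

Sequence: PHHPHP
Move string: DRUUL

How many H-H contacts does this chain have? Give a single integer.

Positions: [(0, 0), (0, -1), (1, -1), (1, 0), (1, 1), (0, 1)]
No H-H contacts found.

Answer: 0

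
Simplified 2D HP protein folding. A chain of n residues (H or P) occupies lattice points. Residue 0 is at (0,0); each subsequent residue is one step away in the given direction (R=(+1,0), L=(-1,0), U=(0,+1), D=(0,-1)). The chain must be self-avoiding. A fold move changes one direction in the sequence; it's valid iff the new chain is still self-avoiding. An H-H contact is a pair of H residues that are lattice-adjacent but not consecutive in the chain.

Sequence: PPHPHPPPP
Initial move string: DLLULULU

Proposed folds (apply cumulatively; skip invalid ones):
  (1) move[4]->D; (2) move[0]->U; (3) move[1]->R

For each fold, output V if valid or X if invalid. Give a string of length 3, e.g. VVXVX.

Initial: DLLULULU -> [(0, 0), (0, -1), (-1, -1), (-2, -1), (-2, 0), (-3, 0), (-3, 1), (-4, 1), (-4, 2)]
Fold 1: move[4]->D => DLLUDULU INVALID (collision), skipped
Fold 2: move[0]->U => ULLULULU VALID
Fold 3: move[1]->R => URLULULU INVALID (collision), skipped

Answer: XVX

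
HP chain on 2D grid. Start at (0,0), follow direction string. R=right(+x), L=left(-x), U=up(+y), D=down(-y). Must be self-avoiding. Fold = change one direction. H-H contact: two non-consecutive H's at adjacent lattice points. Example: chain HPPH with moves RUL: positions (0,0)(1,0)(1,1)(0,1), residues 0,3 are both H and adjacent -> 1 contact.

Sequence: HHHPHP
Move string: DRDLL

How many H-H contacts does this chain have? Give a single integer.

Answer: 1

Derivation:
Positions: [(0, 0), (0, -1), (1, -1), (1, -2), (0, -2), (-1, -2)]
H-H contact: residue 1 @(0,-1) - residue 4 @(0, -2)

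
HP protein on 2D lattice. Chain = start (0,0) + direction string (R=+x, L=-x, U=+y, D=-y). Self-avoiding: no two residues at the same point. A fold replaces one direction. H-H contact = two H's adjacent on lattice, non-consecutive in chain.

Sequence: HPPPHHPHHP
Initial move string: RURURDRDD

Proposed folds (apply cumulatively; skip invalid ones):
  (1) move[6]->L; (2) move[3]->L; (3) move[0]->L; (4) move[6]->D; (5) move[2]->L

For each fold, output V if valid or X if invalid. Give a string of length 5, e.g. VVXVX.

Initial: RURURDRDD -> [(0, 0), (1, 0), (1, 1), (2, 1), (2, 2), (3, 2), (3, 1), (4, 1), (4, 0), (4, -1)]
Fold 1: move[6]->L => RURURDLDD INVALID (collision), skipped
Fold 2: move[3]->L => RURLRDRDD INVALID (collision), skipped
Fold 3: move[0]->L => LURURDRDD VALID
Fold 4: move[6]->D => LURURDDDD VALID
Fold 5: move[2]->L => LULURDDDD INVALID (collision), skipped

Answer: XXVVX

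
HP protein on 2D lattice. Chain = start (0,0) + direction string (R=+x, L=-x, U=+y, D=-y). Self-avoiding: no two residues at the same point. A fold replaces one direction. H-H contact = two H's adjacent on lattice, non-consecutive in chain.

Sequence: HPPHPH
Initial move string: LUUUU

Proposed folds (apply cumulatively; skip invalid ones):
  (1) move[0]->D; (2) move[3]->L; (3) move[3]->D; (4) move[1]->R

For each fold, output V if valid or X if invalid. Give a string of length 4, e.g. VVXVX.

Initial: LUUUU -> [(0, 0), (-1, 0), (-1, 1), (-1, 2), (-1, 3), (-1, 4)]
Fold 1: move[0]->D => DUUUU INVALID (collision), skipped
Fold 2: move[3]->L => LUULU VALID
Fold 3: move[3]->D => LUUDU INVALID (collision), skipped
Fold 4: move[1]->R => LRULU INVALID (collision), skipped

Answer: XVXX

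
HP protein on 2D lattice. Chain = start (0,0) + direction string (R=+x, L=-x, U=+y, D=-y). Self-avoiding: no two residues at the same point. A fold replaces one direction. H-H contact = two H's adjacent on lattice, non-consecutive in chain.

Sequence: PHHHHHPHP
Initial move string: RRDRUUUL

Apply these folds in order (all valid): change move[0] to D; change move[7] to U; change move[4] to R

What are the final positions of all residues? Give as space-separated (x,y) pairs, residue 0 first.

Answer: (0,0) (0,-1) (1,-1) (1,-2) (2,-2) (3,-2) (3,-1) (3,0) (3,1)

Derivation:
Initial moves: RRDRUUUL
Fold: move[0]->D => DRDRUUUL (positions: [(0, 0), (0, -1), (1, -1), (1, -2), (2, -2), (2, -1), (2, 0), (2, 1), (1, 1)])
Fold: move[7]->U => DRDRUUUU (positions: [(0, 0), (0, -1), (1, -1), (1, -2), (2, -2), (2, -1), (2, 0), (2, 1), (2, 2)])
Fold: move[4]->R => DRDRRUUU (positions: [(0, 0), (0, -1), (1, -1), (1, -2), (2, -2), (3, -2), (3, -1), (3, 0), (3, 1)])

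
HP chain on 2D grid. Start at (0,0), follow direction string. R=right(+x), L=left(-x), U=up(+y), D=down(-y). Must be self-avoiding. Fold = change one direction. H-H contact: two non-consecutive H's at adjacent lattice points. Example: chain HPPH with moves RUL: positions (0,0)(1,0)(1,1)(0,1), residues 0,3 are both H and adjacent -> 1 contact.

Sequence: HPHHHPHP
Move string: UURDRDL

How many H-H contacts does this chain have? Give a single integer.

Positions: [(0, 0), (0, 1), (0, 2), (1, 2), (1, 1), (2, 1), (2, 0), (1, 0)]
No H-H contacts found.

Answer: 0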